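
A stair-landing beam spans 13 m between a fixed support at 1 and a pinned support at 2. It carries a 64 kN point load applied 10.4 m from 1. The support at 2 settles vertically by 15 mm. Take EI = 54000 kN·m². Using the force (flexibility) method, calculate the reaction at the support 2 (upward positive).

Take the reaction at 2 as the redundant and release it; the primary structure is a cantilever fixed at 1.
Free-end deflection of the primary structure under the applied loading (downward +):
  point load 64 at a = 10.4: Pa²(3L − a)/(6EI) = 32996/EI
Flexibility coefficient — unit upward force at 2: δ_{22} = L³/(3EI) = 732.3/EI.
With EI = 54000 kN·m²: δ_0 = 0.61104 m and δ_{22} = 0.013562 m/kN.
Compatibility — the beam at 2 must follow the support down by 0.015 m: δ_0 − R_2·δ_{22} = 0.015, so R_2 = (0.61104 − 0.015)/0.013562 = 43.95 kN.

R_2 = 43.95 kN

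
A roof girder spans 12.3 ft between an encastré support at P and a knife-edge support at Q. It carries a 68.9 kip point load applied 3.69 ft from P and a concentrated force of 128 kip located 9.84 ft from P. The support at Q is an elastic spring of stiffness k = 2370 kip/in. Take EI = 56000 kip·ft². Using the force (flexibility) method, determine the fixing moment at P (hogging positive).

M_P = 306.2 kip·ft

Remove the prop at Q; the released (primary) structure is a cantilever built in at P.
Primary-structure tip deflection at Q by superposition:
  point load 68.9 at a = 3.69: Pa²(3L − a)/(6EI) = 5193/EI
  point load 128 at a = 9.84: Pa²(3L − a)/(6EI) = 55895/EI
  δ_0 = 61088/EI
Tip deflection under a unit load at Q: L³/(3EI) = 620.3/EI.
With EI = 56000 kip·ft²: δ_0 = 1.0909 ft and δ_{QQ} = 0.011077 ft/kip.
Compatibility — the spring shortens by R_Q/k under the reaction it provides: δ_0 − R_Q·δ_{QQ} = R_Q/k. With 1/k = 1/(2370×12) ft/kip = 0.000035 ft/kip, R_Q = δ_0 / (δ_{QQ} + 1/k) = 1.0909 / (0.011077 + 0.000035) = 98.17 kip.
Moment equilibrium about P: M_P = Σ(load moments about P) − R_Q·L = 1514 − 98.17×12.3 = 306.2 kip·ft.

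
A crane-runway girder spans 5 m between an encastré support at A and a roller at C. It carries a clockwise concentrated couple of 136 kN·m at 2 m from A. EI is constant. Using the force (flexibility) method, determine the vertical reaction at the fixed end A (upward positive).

R_A = -26.11 kN

Release the roller at C. Primary structure: cantilever fixed at A.
Primary-structure tip deflection at C by superposition:
  clockwise couple 136 at a = 2: M₀a(2L − a)/(2EI) = 1088/EI
Tip deflection under a unit load at C: L³/(3EI) = 41.67/EI.
The prop prevents deflection at C: R_C = δ_0/δ_{CC} = 1088/41.67 = 26.11 kN.
Vertical equilibrium: R_A = ΣP − R_C = 0 − 26.11 = -26.11 kN.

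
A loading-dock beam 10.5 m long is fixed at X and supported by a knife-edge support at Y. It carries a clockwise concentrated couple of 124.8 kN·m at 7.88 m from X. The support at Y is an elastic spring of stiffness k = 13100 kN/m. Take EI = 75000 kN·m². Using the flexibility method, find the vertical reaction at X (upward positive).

R_X = -16.47 kN

Release the roller at Y. Primary structure: cantilever fixed at X.
Downward deflection at the released point Y due to the loads:
  clockwise couple 124.8 at a = 7.88: M₀a(2L − a)/(2EI) = 6451/EI
Tip deflection under a unit load at Y: L³/(3EI) = 385.9/EI.
With EI = 75000 kN·m²: δ_0 = 0.086017 m and δ_{YY} = 0.005145 m/kN.
Compatibility — the spring shortens by R_Y/k under the reaction it provides: δ_0 − R_Y·δ_{YY} = R_Y/k. With 1/k = 0.000076 m/kN, R_Y = δ_0 / (δ_{YY} + 1/k) = 0.086017 / (0.005145 + 0.000076) = 16.47 kN.
Vertical equilibrium: R_X = ΣP − R_Y = 0 − 16.47 = -16.47 kN.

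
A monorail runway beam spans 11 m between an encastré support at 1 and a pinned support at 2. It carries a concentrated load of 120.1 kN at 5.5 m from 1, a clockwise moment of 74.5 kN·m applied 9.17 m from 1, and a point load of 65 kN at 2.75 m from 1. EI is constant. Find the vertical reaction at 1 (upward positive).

R_1 = 132.1 kN

Remove the prop at 2; the released (primary) structure is a cantilever built in at 1.
Free-end deflection of the primary structure under the applied loading (downward +):
  point load 120.1 at a = 5.5: Pa²(3L − a)/(6EI) = 16651/EI
  clockwise couple 74.5 at a = 9.17: M₀a(2L − a)/(2EI) = 4383/EI
  point load 65 at a = 2.75: Pa²(3L − a)/(6EI) = 2478/EI
  δ_0 = 23512/EI
Tip deflection under a unit load at 2: L³/(3EI) = 443.7/EI.
The prop prevents deflection at 2: R_2 = δ_0/δ_{22} = 23512/443.7 = 53 kN.
Vertical equilibrium: R_1 = ΣP − R_2 = 185.1 − 53 = 132.1 kN.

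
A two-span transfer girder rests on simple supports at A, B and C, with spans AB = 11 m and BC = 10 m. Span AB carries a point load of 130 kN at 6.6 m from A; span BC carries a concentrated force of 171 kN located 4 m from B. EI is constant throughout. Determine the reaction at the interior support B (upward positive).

R_B = 237.9 kN

Insert a hinge at B; M_B is the redundant, and each span becomes simply supported.
Discontinuity in slope at B on the released structure — sum the simple-span end rotations:
  span AB: point load 130 at a = 6.6: Pab(L + a)/(6LEI) = 1007/EI
  span BC: point load 171 at a = 4: Pab(L + b)/(6LEI) = 1094/EI
  relative rotation θ_0 = (1007 + 1094)/EI = 2101/EI
A unit hogging moment at B produces rotation L₁/(3EI) + L₂/(3EI) = 7/EI.
Compatibility: M_B·(L₁+L₂)/(3EI) = θ_0, giving M_B = 300.2 kN·m (hogging).
Span AB, ΣM about A with M_B applied at B: R_B^{AB}·11 = 858 + 300.2, so R_B^{AB} = 105.3 kN and R_A = 130 − 105.3 = 24.71 kN.
Span BC, ΣM about C: R_B^{BC}·10 = 1026 + 300.2, so R_B^{BC} = 132.6 kN and R_C = 171 − 132.6 = 38.38 kN.
R_B = 105.3 + 132.6 = 237.9 kN.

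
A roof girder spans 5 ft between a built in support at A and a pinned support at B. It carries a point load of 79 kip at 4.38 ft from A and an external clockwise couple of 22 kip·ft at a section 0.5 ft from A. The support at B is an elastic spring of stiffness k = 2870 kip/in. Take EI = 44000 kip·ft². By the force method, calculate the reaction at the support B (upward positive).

Choose R_B as the redundant. The primary structure is the cantilever fixed at A.
Free-end deflection of the primary structure under the applied loading (downward +):
  point load 79 at a = 4.38: Pa²(3L − a)/(6EI) = 2683/EI
  clockwise couple 22 at a = 0.5: M₀a(2L − a)/(2EI) = 52.25/EI
  δ_0 = 2735/EI
Flexibility coefficient — unit upward force at B: δ_{BB} = L³/(3EI) = 41.67/EI.
With EI = 44000 kip·ft²: δ_0 = 0.062155 ft and δ_{BB} = 0.000947 ft/kip.
Compatibility — the spring shortens by R_B/k under the reaction it provides: δ_0 − R_B·δ_{BB} = R_B/k. With 1/k = 1/(2870×12) ft/kip = 0.000029 ft/kip, R_B = δ_0 / (δ_{BB} + 1/k) = 0.062155 / (0.000947 + 0.000029) = 63.68 kip.

R_B = 63.68 kip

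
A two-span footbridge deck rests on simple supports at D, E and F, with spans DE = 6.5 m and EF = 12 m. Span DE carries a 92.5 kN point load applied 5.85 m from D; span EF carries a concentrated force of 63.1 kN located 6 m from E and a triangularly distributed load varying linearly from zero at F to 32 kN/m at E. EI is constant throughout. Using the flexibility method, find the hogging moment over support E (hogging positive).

M_E = 309.4 kN·m

Insert a hinge at E; M_E is the redundant, and each span becomes simply supported.
Rotations at E on the released spans (each span's end-slope, ×1/EI):
  span DE: point load 92.5 at a = 5.85: Pab(L + a)/(6LEI) = 111.4/EI
  span EF: point load 63.1 at a = 6: Pab(L + b)/(6LEI) = 567.9/EI
  span EF: triangular load, peak 32: w₀L³/(45EI) = 1229/EI
  relative rotation θ_0 = (111.4 + 1797)/EI = 1908/EI
A unit hogging moment at E produces rotation L₁/(3EI) + L₂/(3EI) = 6.167/EI.
Slope continuity at E: θ_0 = M_E·6.167/EI, so M_E = 1908/6.167 = 309.4 kN·m (hogging).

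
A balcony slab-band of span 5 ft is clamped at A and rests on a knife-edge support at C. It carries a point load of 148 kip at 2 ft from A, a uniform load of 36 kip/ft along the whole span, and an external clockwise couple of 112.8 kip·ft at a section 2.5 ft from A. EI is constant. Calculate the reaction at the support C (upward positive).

Choose R_C as the redundant. The primary structure is the cantilever fixed at A.
Primary-structure tip deflection at C by superposition:
  point load 148 at a = 2: Pa²(3L − a)/(6EI) = 1283/EI
  UDL 36: wL⁴/(8EI) = 2812/EI
  clockwise couple 112.8 at a = 2.5: M₀a(2L − a)/(2EI) = 1058/EI
  δ_0 = 5153/EI
Tip deflection under a unit load at C: L³/(3EI) = 41.67/EI.
The prop prevents deflection at C: R_C = δ_0/δ_{CC} = 5153/41.67 = 123.7 kip.

R_C = 123.7 kip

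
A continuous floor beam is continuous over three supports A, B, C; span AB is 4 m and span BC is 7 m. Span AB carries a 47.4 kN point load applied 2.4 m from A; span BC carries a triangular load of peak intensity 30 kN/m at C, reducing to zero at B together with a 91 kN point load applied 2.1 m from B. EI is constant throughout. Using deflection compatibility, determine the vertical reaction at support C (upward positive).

R_C = 77.28 kN

Release continuity at B by inserting a hinge; the redundant is the internal moment M_B. The primary structure is two simply-supported spans AB and BC.
Discontinuity in slope at B on the released structure — sum the simple-span end rotations:
  span AB: point load 47.4 at a = 2.4: Pab(L + a)/(6LEI) = 48.54/EI
  span BC: triangular load, peak 30: 7w₀L³/(360EI) = 200.1/EI
  span BC: point load 91 at a = 2.1: Pab(L + b)/(6LEI) = 265.3/EI
  relative rotation θ_0 = (48.54 + 465.4)/EI = 513.9/EI
A unit hogging moment at B produces rotation L₁/(3EI) + L₂/(3EI) = 3.667/EI.
Slope continuity at B: θ_0 = M_B·3.667/EI, so M_B = 513.9/3.667 = 140.2 kN·m (hogging).
Span BC, ΣM about C: R_B^{BC}·7 = 690.9 + 140.2, so R_B^{BC} = 118.7 kN and R_C = 196 − 118.7 = 77.28 kN.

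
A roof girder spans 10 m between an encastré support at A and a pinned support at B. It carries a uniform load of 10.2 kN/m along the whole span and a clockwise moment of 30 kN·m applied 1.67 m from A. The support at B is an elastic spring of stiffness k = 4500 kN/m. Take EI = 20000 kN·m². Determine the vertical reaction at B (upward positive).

Release the roller at B. Primary structure: cantilever fixed at A.
Deflection at B on the released cantilever, summing each load's contribution:
  UDL 10.2: wL⁴/(8EI) = 12750/EI
  clockwise couple 30 at a = 1.67: M₀a(2L − a)/(2EI) = 459.2/EI
  δ_0 = 13209/EI
Tip deflection under a unit load at B: L³/(3EI) = 333.3/EI.
With EI = 20000 kN·m²: δ_0 = 0.66046 m and δ_{BB} = 0.016667 m/kN.
Compatibility — the spring shortens by R_B/k under the reaction it provides: δ_0 − R_B·δ_{BB} = R_B/k. With 1/k = 0.000222 m/kN, R_B = δ_0 / (δ_{BB} + 1/k) = 0.66046 / (0.016667 + 0.000222) = 39.11 kN.

R_B = 39.11 kN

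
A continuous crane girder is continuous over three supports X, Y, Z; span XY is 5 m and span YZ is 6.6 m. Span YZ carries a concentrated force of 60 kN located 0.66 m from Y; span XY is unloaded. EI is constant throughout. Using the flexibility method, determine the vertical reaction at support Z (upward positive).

R_Z = 3.081 kN

Release continuity at Y by inserting a hinge; the redundant is the internal moment M_Y. The primary structure is two simply-supported spans XY and YZ.
Discontinuity in slope at Y on the released structure — sum the simple-span end rotations:
  span YZ: point load 60 at a = 0.66: Pab(L + b)/(6LEI) = 74.49/EI
  relative rotation θ_0 = (0 + 74.49)/EI = 74.49/EI
A unit hogging moment at Y produces rotation L₁/(3EI) + L₂/(3EI) = 3.867/EI.
Slope continuity at Y: θ_0 = M_Y·3.867/EI, so M_Y = 74.49/3.867 = 19.26 kN·m (hogging).
Span YZ, ΣM about Z: R_Y^{YZ}·6.6 = 356.4 + 19.26, so R_Y^{YZ} = 56.92 kN and R_Z = 60 − 56.92 = 3.081 kN.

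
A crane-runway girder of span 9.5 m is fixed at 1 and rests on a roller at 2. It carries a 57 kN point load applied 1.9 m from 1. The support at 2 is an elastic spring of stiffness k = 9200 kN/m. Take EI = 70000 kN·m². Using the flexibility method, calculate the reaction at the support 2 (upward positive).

R_2 = 3.109 kN

Choose R_2 as the redundant. The primary structure is the cantilever fixed at 1.
Free-end deflection of the primary structure under the applied loading (downward +):
  point load 57 at a = 1.9: Pa²(3L − a)/(6EI) = 912.2/EI
Tip deflection under a unit load at 2: L³/(3EI) = 285.8/EI.
With EI = 70000 kN·m²: δ_0 = 0.013032 m and δ_{22} = 0.004083 m/kN.
Compatibility — the spring shortens by R_2/k under the reaction it provides: δ_0 − R_2·δ_{22} = R_2/k. With 1/k = 0.000109 m/kN, R_2 = δ_0 / (δ_{22} + 1/k) = 0.013032 / (0.004083 + 0.000109) = 3.109 kN.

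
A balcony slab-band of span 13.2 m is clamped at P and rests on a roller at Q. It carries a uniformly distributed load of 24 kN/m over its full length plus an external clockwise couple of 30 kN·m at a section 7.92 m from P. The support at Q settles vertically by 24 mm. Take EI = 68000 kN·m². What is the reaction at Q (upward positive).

R_Q = 119.5 kN

Remove the prop at Q; the released (primary) structure is a cantilever built in at P.
Free-end deflection of the primary structure under the applied loading (downward +):
  UDL 24: wL⁴/(8EI) = 91079/EI
  clockwise couple 30 at a = 7.92: M₀a(2L − a)/(2EI) = 2195/EI
  δ_0 = 93274/EI
Tip deflection under a unit load at Q: L³/(3EI) = 766.7/EI.
With EI = 68000 kN·m²: δ_0 = 1.3717 m and δ_{QQ} = 0.011274 m/kN.
Compatibility — the beam at Q must follow the support down by 0.024 m: δ_0 − R_Q·δ_{QQ} = 0.024, so R_Q = (1.3717 − 0.024)/0.011274 = 119.5 kN.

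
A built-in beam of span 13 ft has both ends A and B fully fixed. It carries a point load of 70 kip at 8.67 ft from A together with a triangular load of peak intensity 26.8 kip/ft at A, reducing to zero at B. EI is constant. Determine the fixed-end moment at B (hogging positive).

M_B = 285.8 kip·ft

Take the two fixed-end moments M_A, M_B as redundants; the released structure is the simple span AB.
Simple-span end rotations at A and B under the given loads:
  at A: point load 70 at a = 8.67: Pab(L + b)/(6LEI) = 583.9/EI
  at B: point load 70 at a = 8.67: Pab(L + a)/(6LEI) = 730.1/EI
  at A: triangular load, peak 26.8: w₀L³/(45EI) = 1308/EI
  at B: triangular load, peak 26.8: 7w₀L³/(360EI) = 1145/EI
  θ_A0 = 1892/EI,  θ_B0 = 1875/EI
Flexibility coefficients: a unit moment at one end gives L/(3EI) there and L/(6EI) at the far end, so f₁₁ = f₂₂ = 4.333/EI and f₁₂ = f₂₁ = 2.167/EI.
Compatibility — zero rotation at each built-in end:
  4.333 M_A + 2.167 M_B = 1892
  2.167 M_A + 4.333 M_B = 1875
Solving the pair gives M_A = 293.8 kip·ft and M_B = 285.8 kip·ft (hogging).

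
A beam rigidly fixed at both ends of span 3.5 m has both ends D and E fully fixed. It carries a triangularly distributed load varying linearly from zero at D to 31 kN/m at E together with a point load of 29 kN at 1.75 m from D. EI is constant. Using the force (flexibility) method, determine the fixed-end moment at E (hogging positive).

Take the two fixed-end moments M_D, M_E as redundants; the released structure is the simple span DE.
End rotations of the released simple span under the applied load (×1/EI):
  at D: triangular load, peak 31: 7w₀L³/(360EI) = 25.84/EI
  at E: triangular load, peak 31: w₀L³/(45EI) = 29.54/EI
  at D: point load 29 at a = 1.75: Pab(L + b)/(6LEI) = 22.2/EI
  at E: point load 29 at a = 1.75: Pab(L + a)/(6LEI) = 22.2/EI
  θ_D0 = 48.05/EI,  θ_E0 = 51.74/EI
Flexibility coefficients: a unit moment at one end gives L/(3EI) there and L/(6EI) at the far end, so f₁₁ = f₂₂ = 1.167/EI and f₁₂ = f₂₁ = 0.5833/EI.
Compatibility — zero rotation at each built-in end:
  1.167 M_D + 0.5833 M_E = 48.05
  0.5833 M_D + 1.167 M_E = 51.74
Solving the pair gives M_D = 25.35 kN·m and M_E = 31.68 kN·m (hogging).

M_E = 31.68 kN·m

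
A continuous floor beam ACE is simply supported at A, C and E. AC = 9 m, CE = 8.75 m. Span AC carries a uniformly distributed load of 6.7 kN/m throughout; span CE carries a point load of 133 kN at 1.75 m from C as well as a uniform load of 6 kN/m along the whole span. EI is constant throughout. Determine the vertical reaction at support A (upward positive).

Take M_C as the redundant. Released structure: two simple spans AC and CE with a hinge at C.
Rotations at C on the released spans (each span's end-slope, ×1/EI):
  span AC: UDL 6.7: wL³/(24EI) = 203.5/EI
  span CE: point load 133 at a = 1.75: Pab(L + b)/(6LEI) = 488.8/EI
  span CE: UDL 6: wL³/(24EI) = 167.5/EI
  relative rotation θ_0 = (203.5 + 656.3)/EI = 859.8/EI
A unit hogging moment at C produces rotation L₁/(3EI) + L₂/(3EI) = 5.917/EI.
Compatibility: M_C·(L₁+L₂)/(3EI) = θ_0, giving M_C = 145.3 kN·m (hogging).
Span AC, ΣM about A with M_C applied at C: R_C^{AC}·9 = 271.4 + 145.3, so R_C^{AC} = 46.3 kN and R_A = 60.3 − 46.3 = 14 kN.

R_A = 14 kN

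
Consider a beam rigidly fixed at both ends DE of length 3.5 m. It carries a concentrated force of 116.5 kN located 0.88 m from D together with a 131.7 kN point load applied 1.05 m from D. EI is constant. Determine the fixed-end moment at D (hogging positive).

M_D = 125.2 kN·m

Take the two fixed-end moments M_D, M_E as redundants; the released structure is the simple span DE.
Simple-span end rotations at D and E under the given loads:
  at D: point load 116.5 at a = 0.88: Pab(L + b)/(6LEI) = 78.28/EI
  at E: point load 116.5 at a = 0.88: Pab(L + a)/(6LEI) = 56.02/EI
  at D: point load 131.7 at a = 1.05: Pab(L + b)/(6LEI) = 95.99/EI
  at E: point load 131.7 at a = 1.05: Pab(L + a)/(6LEI) = 73.41/EI
  θ_D0 = 174.3/EI,  θ_E0 = 129.4/EI
Flexibility coefficients: a unit moment at one end gives L/(3EI) there and L/(6EI) at the far end, so f₁₁ = f₂₂ = 1.167/EI and f₁₂ = f₂₁ = 0.5833/EI.
Compatibility — zero rotation at each built-in end:
  1.167 M_D + 0.5833 M_E = 174.3
  0.5833 M_D + 1.167 M_E = 129.4
Solving the pair gives M_D = 125.2 kN·m and M_E = 48.34 kN·m (hogging).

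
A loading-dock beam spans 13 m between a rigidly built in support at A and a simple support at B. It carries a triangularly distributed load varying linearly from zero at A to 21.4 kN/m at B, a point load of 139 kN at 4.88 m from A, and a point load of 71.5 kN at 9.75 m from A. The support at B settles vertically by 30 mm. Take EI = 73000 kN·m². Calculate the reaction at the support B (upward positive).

Release the roller at B. Primary structure: cantilever fixed at A.
Free-end deflection of the primary structure under the applied loading (downward +):
  triangular load, peak 21.4 at the free end: 11w₀L⁴/(120EI) = 56027/EI
  point load 139 at a = 4.88: Pa²(3L − a)/(6EI) = 18824/EI
  point load 71.5 at a = 9.75: Pa²(3L − a)/(6EI) = 33135/EI
  δ_0 = 107986/EI
Tip deflection under a unit load at B: L³/(3EI) = 732.3/EI.
With EI = 73000 kN·m²: δ_0 = 1.4793 m and δ_{BB} = 0.010032 m/kN.
Compatibility — the beam at B must follow the support down by 0.03 m: δ_0 − R_B·δ_{BB} = 0.03, so R_B = (1.4793 − 0.03)/0.010032 = 144.5 kN.

R_B = 144.5 kN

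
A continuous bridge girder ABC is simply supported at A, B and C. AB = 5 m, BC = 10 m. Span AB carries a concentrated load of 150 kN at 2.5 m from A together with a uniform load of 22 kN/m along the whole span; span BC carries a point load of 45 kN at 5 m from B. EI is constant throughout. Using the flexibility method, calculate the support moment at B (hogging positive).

M_B = 126 kN·m

Release continuity at B by inserting a hinge; the redundant is the internal moment M_B. The primary structure is two simply-supported spans AB and BC.
End slopes at the hinge B, treating each span as simply supported:
  span AB: point load 150 at a = 2.5: Pab(L + a)/(6LEI) = 234.4/EI
  span AB: UDL 22: wL³/(24EI) = 114.6/EI
  span BC: point load 45 at a = 5: Pab(L + b)/(6LEI) = 281.2/EI
  relative rotation θ_0 = (349 + 281.2)/EI = 630.2/EI
A unit hogging moment at B produces rotation L₁/(3EI) + L₂/(3EI) = 5/EI.
Compatibility: M_B·(L₁+L₂)/(3EI) = θ_0, giving M_B = 126 kN·m (hogging).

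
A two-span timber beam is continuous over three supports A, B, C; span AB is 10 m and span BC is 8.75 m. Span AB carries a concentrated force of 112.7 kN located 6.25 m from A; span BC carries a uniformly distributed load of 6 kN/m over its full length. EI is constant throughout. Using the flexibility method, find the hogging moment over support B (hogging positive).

M_B = 141.3 kN·m

Insert a hinge at B; M_B is the redundant, and each span becomes simply supported.
Discontinuity in slope at B on the released structure — sum the simple-span end rotations:
  span AB: point load 112.7 at a = 6.25: Pab(L + a)/(6LEI) = 715.4/EI
  span BC: UDL 6: wL³/(24EI) = 167.5/EI
  relative rotation θ_0 = (715.4 + 167.5)/EI = 882.9/EI
A unit hogging moment at B produces rotation L₁/(3EI) + L₂/(3EI) = 6.25/EI.
Slope continuity at B: θ_0 = M_B·6.25/EI, so M_B = 882.9/6.25 = 141.3 kN·m (hogging).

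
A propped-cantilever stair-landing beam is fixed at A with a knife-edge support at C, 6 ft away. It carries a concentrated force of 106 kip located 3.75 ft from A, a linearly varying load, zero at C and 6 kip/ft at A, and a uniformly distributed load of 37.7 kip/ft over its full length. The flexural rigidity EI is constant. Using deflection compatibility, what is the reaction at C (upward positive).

Release the roller at C. Primary structure: cantilever fixed at A.
Downward deflection at the released point C due to the loads:
  point load 106 at a = 3.75: Pa²(3L − a)/(6EI) = 3540/EI
  triangular load, peak 6 at the fixed end: w₀L⁴/(30EI) = 259.2/EI
  UDL 37.7: wL⁴/(8EI) = 6107/EI
  δ_0 = 9907/EI
Tip deflection under a unit load at C: L³/(3EI) = 72/EI.
The prop prevents deflection at C: R_C = δ_0/δ_{CC} = 9907/72 = 137.6 kip.

R_C = 137.6 kip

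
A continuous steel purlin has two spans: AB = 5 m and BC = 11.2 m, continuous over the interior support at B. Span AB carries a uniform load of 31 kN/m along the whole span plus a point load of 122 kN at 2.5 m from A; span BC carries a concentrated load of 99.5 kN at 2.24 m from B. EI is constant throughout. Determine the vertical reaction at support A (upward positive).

Insert a hinge at B; M_B is the redundant, and each span becomes simply supported.
Discontinuity in slope at B on the released structure — sum the simple-span end rotations:
  span AB: UDL 31: wL³/(24EI) = 161.5/EI
  span AB: point load 122 at a = 2.5: Pab(L + a)/(6LEI) = 190.6/EI
  span BC: point load 99.5 at a = 2.24: Pab(L + b)/(6LEI) = 599.1/EI
  relative rotation θ_0 = (352.1 + 599.1)/EI = 951.2/EI
A unit hogging moment at B produces rotation L₁/(3EI) + L₂/(3EI) = 5.4/EI.
Slope continuity at B: θ_0 = M_B·5.4/EI, so M_B = 951.2/5.4 = 176.1 kN·m (hogging).
Span AB, ΣM about A with M_B applied at B: R_B^{AB}·5 = 692.5 + 176.1, so R_B^{AB} = 173.7 kN and R_A = 277 − 173.7 = 103.3 kN.

R_A = 103.3 kN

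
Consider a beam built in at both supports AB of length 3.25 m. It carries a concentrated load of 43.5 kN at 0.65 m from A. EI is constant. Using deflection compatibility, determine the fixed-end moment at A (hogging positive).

Release both end moments; the primary structure is a simply-supported span AB with redundants M_A and M_B.
Simple-span end rotations at A and B under the given loads:
  at A: point load 43.5 at a = 0.65: Pab(L + b)/(6LEI) = 22.05/EI
  at B: point load 43.5 at a = 0.65: Pab(L + a)/(6LEI) = 14.7/EI
  θ_A0 = 22.05/EI,  θ_B0 = 14.7/EI
Flexibility coefficients: a unit moment at one end gives L/(3EI) there and L/(6EI) at the far end, so f₁₁ = f₂₂ = 1.083/EI and f₁₂ = f₂₁ = 0.5417/EI.
Compatibility — zero rotation at each built-in end:
  1.083 M_A + 0.5417 M_B = 22.05
  0.5417 M_A + 1.083 M_B = 14.7
Solving the pair gives M_A = 18.1 kN·m and M_B = 4.524 kN·m (hogging).

M_A = 18.1 kN·m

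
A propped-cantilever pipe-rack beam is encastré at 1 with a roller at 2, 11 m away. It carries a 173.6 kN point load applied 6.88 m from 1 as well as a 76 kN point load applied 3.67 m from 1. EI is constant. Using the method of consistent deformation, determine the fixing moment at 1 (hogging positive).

M_1 = 462.3 kN·m

Choose R_2 as the redundant. The primary structure is the cantilever fixed at 1.
Downward deflection at the released point 2 due to the loads:
  point load 173.6 at a = 6.88: Pa²(3L − a)/(6EI) = 35772/EI
  point load 76 at a = 3.67: Pa²(3L − a)/(6EI) = 5004/EI
  δ_0 = 40776/EI
Tip deflection under a unit load at 2: L³/(3EI) = 443.7/EI.
Compatibility at 2: δ_0 − R_2·δ_{22} = 0, so R_2 = 40776/443.7 = 91.91 kN.
Moment equilibrium about 1: M_1 = Σ(load moments about 1) − R_2·L = 1473 − 91.91×11 = 462.3 kN·m.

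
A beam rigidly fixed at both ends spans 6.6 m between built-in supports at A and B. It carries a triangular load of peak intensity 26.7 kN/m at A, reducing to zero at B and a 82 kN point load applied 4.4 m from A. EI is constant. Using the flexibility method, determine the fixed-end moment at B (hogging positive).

M_B = 118.9 kN·m

Take the two fixed-end moments M_A, M_B as redundants; the released structure is the simple span AB.
End rotations of the released simple span under the applied load (×1/EI):
  at A: triangular load, peak 26.7: w₀L³/(45EI) = 170.6/EI
  at B: triangular load, peak 26.7: 7w₀L³/(360EI) = 149.3/EI
  at A: point load 82 at a = 4.4: Pab(L + b)/(6LEI) = 176.4/EI
  at B: point load 82 at a = 4.4: Pab(L + a)/(6LEI) = 220.5/EI
  θ_A0 = 347/EI,  θ_B0 = 369.7/EI
Flexibility coefficients: a unit moment at one end gives L/(3EI) there and L/(6EI) at the far end, so f₁₁ = f₂₂ = 2.2/EI and f₁₂ = f₂₁ = 1.1/EI.
Compatibility — zero rotation at each built-in end:
  2.2 M_A + 1.1 M_B = 347
  1.1 M_A + 2.2 M_B = 369.7
Solving the pair gives M_A = 98.24 kN·m and M_B = 118.9 kN·m (hogging).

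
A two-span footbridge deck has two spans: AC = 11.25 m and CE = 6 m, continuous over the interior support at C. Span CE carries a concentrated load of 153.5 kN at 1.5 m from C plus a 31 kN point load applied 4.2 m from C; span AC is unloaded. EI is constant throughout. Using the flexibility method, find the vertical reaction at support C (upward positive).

R_C = 140.1 kN

Insert a hinge at C; M_C is the redundant, and each span becomes simply supported.
End slopes at the hinge C, treating each span as simply supported:
  span CE: point load 153.5 at a = 1.5: Pab(L + b)/(6LEI) = 302.2/EI
  span CE: point load 31 at a = 4.2: Pab(L + b)/(6LEI) = 50.78/EI
  relative rotation θ_0 = (0 + 353)/EI = 353/EI
A unit hogging moment at C produces rotation L₁/(3EI) + L₂/(3EI) = 5.75/EI.
Compatibility: M_C·(L₁+L₂)/(3EI) = θ_0, giving M_C = 61.39 kN·m (hogging).
Span AC, ΣM about A with M_C applied at C: R_C^{AC}·11.25 = 0 + 61.39, so R_C^{AC} = 5.457 kN and R_A = 0 − 5.457 = -5.457 kN.
Span CE, ΣM about E: R_C^{CE}·6 = 746.5 + 61.39, so R_C^{CE} = 134.7 kN and R_E = 184.5 − 134.7 = 49.84 kN.
R_C = 5.457 + 134.7 = 140.1 kN.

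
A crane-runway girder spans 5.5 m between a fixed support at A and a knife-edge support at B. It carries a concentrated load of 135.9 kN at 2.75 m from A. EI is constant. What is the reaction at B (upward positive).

R_B = 42.47 kN

Remove the prop at B; the released (primary) structure is a cantilever built in at A.
Downward deflection at the released point B due to the loads:
  point load 135.9 at a = 2.75: Pa²(3L − a)/(6EI) = 2355/EI
Flexibility coefficient — unit upward force at B: δ_{BB} = L³/(3EI) = 55.46/EI.
Compatibility at B: δ_0 − R_B·δ_{BB} = 0, so R_B = 2355/55.46 = 42.47 kN.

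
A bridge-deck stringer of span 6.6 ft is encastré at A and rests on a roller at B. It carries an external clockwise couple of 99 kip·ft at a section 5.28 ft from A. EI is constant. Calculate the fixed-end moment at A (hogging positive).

M_A = -43.56 kip·ft

Release the roller at B. Primary structure: cantilever fixed at A.
Free-end deflection of the primary structure under the applied loading (downward +):
  clockwise couple 99 at a = 5.28: M₀a(2L − a)/(2EI) = 2070/EI
Flexibility coefficient — unit upward force at B: δ_{BB} = L³/(3EI) = 95.83/EI.
The prop prevents deflection at B: R_B = δ_0/δ_{BB} = 2070/95.83 = 21.6 kip.
Moment equilibrium about A: M_A = Σ(load moments about A) − R_B·L = 99 − 21.6×6.6 = -43.56 kip·ft.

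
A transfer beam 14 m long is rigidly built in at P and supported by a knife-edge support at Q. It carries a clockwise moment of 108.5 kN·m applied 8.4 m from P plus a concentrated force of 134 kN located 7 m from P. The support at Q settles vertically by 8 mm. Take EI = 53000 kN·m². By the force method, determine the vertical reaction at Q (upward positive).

R_Q = 51.18 kN

Remove the prop at Q; the released (primary) structure is a cantilever built in at P.
Free-end deflection of the primary structure under the applied loading (downward +):
  clockwise couple 108.5 at a = 8.4: M₀a(2L − a)/(2EI) = 8932/EI
  point load 134 at a = 7: Pa²(3L − a)/(6EI) = 38302/EI
  δ_0 = 47233/EI
Tip deflection under a unit load at Q: L³/(3EI) = 914.7/EI.
With EI = 53000 kN·m²: δ_0 = 0.8912 m and δ_{QQ} = 0.017258 m/kN.
Compatibility — the beam at Q must follow the support down by 0.008 m: δ_0 − R_Q·δ_{QQ} = 0.008, so R_Q = (0.8912 − 0.008)/0.017258 = 51.18 kN.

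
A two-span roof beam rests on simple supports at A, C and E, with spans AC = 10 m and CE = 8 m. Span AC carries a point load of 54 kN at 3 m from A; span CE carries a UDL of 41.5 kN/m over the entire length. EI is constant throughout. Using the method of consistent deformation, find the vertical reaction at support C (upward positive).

R_C = 224.6 kN

Take M_C as the redundant. Released structure: two simple spans AC and CE with a hinge at C.
End slopes at the hinge C, treating each span as simply supported:
  span AC: point load 54 at a = 3: Pab(L + a)/(6LEI) = 245.7/EI
  span CE: UDL 41.5: wL³/(24EI) = 885.3/EI
  relative rotation θ_0 = (245.7 + 885.3)/EI = 1131/EI
A unit hogging moment at C produces rotation L₁/(3EI) + L₂/(3EI) = 6/EI.
Slope continuity at C: θ_0 = M_C·6/EI, so M_C = 1131/6 = 188.5 kN·m (hogging).
Span AC, ΣM about A with M_C applied at C: R_C^{AC}·10 = 162 + 188.5, so R_C^{AC} = 35.05 kN and R_A = 54 − 35.05 = 18.95 kN.
Span CE, ΣM about E: R_C^{CE}·8 = 1328 + 188.5, so R_C^{CE} = 189.6 kN and R_E = 332 − 189.6 = 142.4 kN.
R_C = 35.05 + 189.6 = 224.6 kN.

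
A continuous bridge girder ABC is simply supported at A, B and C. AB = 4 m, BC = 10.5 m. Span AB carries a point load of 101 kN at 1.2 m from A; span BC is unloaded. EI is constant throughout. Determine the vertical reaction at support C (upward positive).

R_C = -1.449 kN

Insert a hinge at B; M_B is the redundant, and each span becomes simply supported.
Rotations at B on the released spans (each span's end-slope, ×1/EI):
  span AB: point load 101 at a = 1.2: Pab(L + a)/(6LEI) = 73.53/EI
  relative rotation θ_0 = (73.53 + 0)/EI = 73.53/EI
A unit hogging moment at B produces rotation L₁/(3EI) + L₂/(3EI) = 4.833/EI.
Slope continuity at B: θ_0 = M_B·4.833/EI, so M_B = 73.53/4.833 = 15.21 kN·m (hogging).
Span BC, ΣM about C: R_B^{BC}·10.5 = 0 + 15.21, so R_B^{BC} = 1.449 kN and R_C = 0 − 1.449 = -1.449 kN.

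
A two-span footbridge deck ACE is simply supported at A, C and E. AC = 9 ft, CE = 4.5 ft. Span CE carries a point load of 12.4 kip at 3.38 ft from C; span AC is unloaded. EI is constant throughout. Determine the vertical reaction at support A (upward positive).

Take M_C as the redundant. Released structure: two simple spans AC and CE with a hinge at C.
End slopes at the hinge C, treating each span as simply supported:
  span CE: point load 12.4 at a = 3.38: Pab(L + b)/(6LEI) = 9.771/EI
  relative rotation θ_0 = (0 + 9.771)/EI = 9.771/EI
A unit hogging moment at C produces rotation L₁/(3EI) + L₂/(3EI) = 4.5/EI.
Slope continuity at C: θ_0 = M_C·4.5/EI, so M_C = 9.771/4.5 = 2.171 kip·ft (hogging).
Span AC, ΣM about A with M_C applied at C: R_C^{AC}·9 = 0 + 2.171, so R_C^{AC} = 0.2413 kip and R_A = 0 − 0.2413 = -0.2413 kip.

R_A = -0.2413 kip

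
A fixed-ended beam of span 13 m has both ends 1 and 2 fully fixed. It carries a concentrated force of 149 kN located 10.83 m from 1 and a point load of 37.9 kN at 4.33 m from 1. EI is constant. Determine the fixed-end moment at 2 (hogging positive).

M_2 = 260.9 kN·m

Release both end moments; the primary structure is a simply-supported span 12 with redundants M_1 and M_2.
Simple-span end rotations at 1 and 2 under the given loads:
  at 1: point load 149 at a = 10.83: Pab(L + b)/(6LEI) = 681/EI
  at 2: point load 149 at a = 10.83: Pab(L + a)/(6LEI) = 1070/EI
  at 1: point load 37.9 at a = 4.33: Pab(L + b)/(6LEI) = 395.3/EI
  at 2: point load 37.9 at a = 4.33: Pab(L + a)/(6LEI) = 316.1/EI
  θ_10 = 1076/EI,  θ_20 = 1386/EI
Flexibility coefficients: a unit moment at one end gives L/(3EI) there and L/(6EI) at the far end, so f₁₁ = f₂₂ = 4.333/EI and f₁₂ = f₂₁ = 2.167/EI.
Compatibility — zero rotation at each built-in end:
  4.333 M_1 + 2.167 M_2 = 1076
  2.167 M_1 + 4.333 M_2 = 1386
Solving the pair gives M_1 = 118 kN·m and M_2 = 260.9 kN·m (hogging).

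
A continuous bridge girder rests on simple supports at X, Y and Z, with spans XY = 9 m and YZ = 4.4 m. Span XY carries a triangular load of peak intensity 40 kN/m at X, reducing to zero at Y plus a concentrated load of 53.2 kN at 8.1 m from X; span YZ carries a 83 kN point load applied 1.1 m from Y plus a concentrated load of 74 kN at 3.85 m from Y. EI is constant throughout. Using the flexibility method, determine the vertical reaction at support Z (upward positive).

Insert a hinge at Y; M_Y is the redundant, and each span becomes simply supported.
Discontinuity in slope at Y on the released structure — sum the simple-span end rotations:
  span XY: triangular load, peak 40: 7w₀L³/(360EI) = 567/EI
  span XY: point load 53.2 at a = 8.1: Pab(L + a)/(6LEI) = 122.8/EI
  span YZ: point load 83 at a = 1.1: Pab(L + b)/(6LEI) = 87.88/EI
  span YZ: point load 74 at a = 3.85: Pab(L + b)/(6LEI) = 29.38/EI
  relative rotation θ_0 = (689.8 + 117.3)/EI = 807.1/EI
A unit hogging moment at Y produces rotation L₁/(3EI) + L₂/(3EI) = 4.467/EI.
Slope continuity at Y: θ_0 = M_Y·4.467/EI, so M_Y = 807.1/4.467 = 180.7 kN·m (hogging).
Span YZ, ΣM about Z: R_Y^{YZ}·4.4 = 314.6 + 180.7, so R_Y^{YZ} = 112.6 kN and R_Z = 157 − 112.6 = 44.43 kN.

R_Z = 44.43 kN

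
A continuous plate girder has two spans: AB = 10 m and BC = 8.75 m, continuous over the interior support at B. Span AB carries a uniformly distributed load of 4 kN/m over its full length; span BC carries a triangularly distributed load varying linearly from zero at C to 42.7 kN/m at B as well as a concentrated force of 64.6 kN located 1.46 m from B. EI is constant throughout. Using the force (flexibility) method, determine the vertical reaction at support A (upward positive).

Insert a hinge at B; M_B is the redundant, and each span becomes simply supported.
Discontinuity in slope at B on the released structure — sum the simple-span end rotations:
  span AB: UDL 4: wL³/(24EI) = 166.7/EI
  span BC: triangular load, peak 42.7: w₀L³/(45EI) = 635.7/EI
  span BC: point load 64.6 at a = 1.46: Pab(L + b)/(6LEI) = 210.1/EI
  relative rotation θ_0 = (166.7 + 845.7)/EI = 1012/EI
A unit hogging moment at B produces rotation L₁/(3EI) + L₂/(3EI) = 6.25/EI.
Compatibility: M_B·(L₁+L₂)/(3EI) = θ_0, giving M_B = 162 kN·m (hogging).
Span AB, ΣM about A with M_B applied at B: R_B^{AB}·10 = 200 + 162, so R_B^{AB} = 36.2 kN and R_A = 40 − 36.2 = 3.801 kN.

R_A = 3.801 kN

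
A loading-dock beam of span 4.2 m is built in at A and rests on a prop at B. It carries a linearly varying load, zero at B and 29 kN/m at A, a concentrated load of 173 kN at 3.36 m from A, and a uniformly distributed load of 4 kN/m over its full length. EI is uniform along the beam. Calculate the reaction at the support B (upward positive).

R_B = 140.3 kN

Release the roller at B. Primary structure: cantilever fixed at A.
Primary-structure tip deflection at B by superposition:
  triangular load, peak 29 at the fixed end: w₀L⁴/(30EI) = 300.8/EI
  point load 173 at a = 3.36: Pa²(3L − a)/(6EI) = 3008/EI
  UDL 4: wL⁴/(8EI) = 155.6/EI
  δ_0 = 3464/EI
Tip deflection under a unit load at B: L³/(3EI) = 24.7/EI.
The prop prevents deflection at B: R_B = δ_0/δ_{BB} = 3464/24.7 = 140.3 kN.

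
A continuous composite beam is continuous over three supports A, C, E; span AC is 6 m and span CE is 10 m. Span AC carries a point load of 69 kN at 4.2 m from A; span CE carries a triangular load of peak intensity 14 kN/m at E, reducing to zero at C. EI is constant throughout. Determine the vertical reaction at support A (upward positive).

R_A = 7.574 kN

Release continuity at C by inserting a hinge; the redundant is the internal moment M_C. The primary structure is two simply-supported spans AC and CE.
Rotations at C on the released spans (each span's end-slope, ×1/EI):
  span AC: point load 69 at a = 4.2: Pab(L + a)/(6LEI) = 147.8/EI
  span CE: triangular load, peak 14: 7w₀L³/(360EI) = 272.2/EI
  relative rotation θ_0 = (147.8 + 272.2)/EI = 420/EI
A unit hogging moment at C produces rotation L₁/(3EI) + L₂/(3EI) = 5.333/EI.
Compatibility: M_C·(L₁+L₂)/(3EI) = θ_0, giving M_C = 78.75 kN·m (hogging).
Span AC, ΣM about A with M_C applied at C: R_C^{AC}·6 = 289.8 + 78.75, so R_C^{AC} = 61.43 kN and R_A = 69 − 61.43 = 7.574 kN.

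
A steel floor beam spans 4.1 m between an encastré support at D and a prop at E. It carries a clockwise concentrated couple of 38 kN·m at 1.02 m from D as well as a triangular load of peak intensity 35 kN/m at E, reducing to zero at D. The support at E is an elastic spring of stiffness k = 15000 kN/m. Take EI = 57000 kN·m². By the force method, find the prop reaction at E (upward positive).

R_E = 39.06 kN

Release the roller at E. Primary structure: cantilever fixed at D.
Primary-structure tip deflection at E by superposition:
  clockwise couple 38 at a = 1.02: M₀a(2L − a)/(2EI) = 139.1/EI
  triangular load, peak 35 at the free end: 11w₀L⁴/(120EI) = 906.6/EI
  δ_0 = 1046/EI
Tip deflection under a unit load at E: L³/(3EI) = 22.97/EI.
With EI = 57000 kN·m²: δ_0 = 0.018346 m and δ_{EE} = 0.000403 m/kN.
Compatibility — the spring shortens by R_E/k under the reaction it provides: δ_0 − R_E·δ_{EE} = R_E/k. With 1/k = 0.000067 m/kN, R_E = δ_0 / (δ_{EE} + 1/k) = 0.018346 / (0.000403 + 0.000067) = 39.06 kN.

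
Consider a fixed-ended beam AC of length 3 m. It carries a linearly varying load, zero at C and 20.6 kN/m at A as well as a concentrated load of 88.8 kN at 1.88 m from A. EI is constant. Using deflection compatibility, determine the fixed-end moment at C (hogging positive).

Take the two fixed-end moments M_A, M_C as redundants; the released structure is the simple span AC.
End rotations of the released simple span under the applied load (×1/EI):
  at A: triangular load, peak 20.6: w₀L³/(45EI) = 12.36/EI
  at C: triangular load, peak 20.6: 7w₀L³/(360EI) = 10.81/EI
  at A: point load 88.8 at a = 1.88: Pab(L + b)/(6LEI) = 42.8/EI
  at C: point load 88.8 at a = 1.88: Pab(L + a)/(6LEI) = 50.69/EI
  θ_A0 = 55.16/EI,  θ_C0 = 61.51/EI
Flexibility coefficients: a unit moment at one end gives L/(3EI) there and L/(6EI) at the far end, so f₁₁ = f₂₂ = 1/EI and f₁₂ = f₂₁ = 0.5/EI.
Compatibility — zero rotation at each built-in end:
  1 M_A + 0.5 M_C = 55.16
  0.5 M_A + 1 M_C = 61.51
Solving the pair gives M_A = 32.54 kN·m and M_C = 45.24 kN·m (hogging).

M_C = 45.24 kN·m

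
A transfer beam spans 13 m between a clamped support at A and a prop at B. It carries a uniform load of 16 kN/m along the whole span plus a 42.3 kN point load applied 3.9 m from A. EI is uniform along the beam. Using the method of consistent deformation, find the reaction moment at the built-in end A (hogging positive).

M_A = 436.2 kN·m

Choose R_B as the redundant. The primary structure is the cantilever fixed at A.
Deflection at B on the released cantilever, summing each load's contribution:
  UDL 16: wL⁴/(8EI) = 57122/EI
  point load 42.3 at a = 3.9: Pa²(3L − a)/(6EI) = 3764/EI
  δ_0 = 60886/EI
Tip deflection under a unit load at B: L³/(3EI) = 732.3/EI.
Compatibility at B: δ_0 − R_B·δ_{BB} = 0, so R_B = 60886/732.3 = 83.14 kN.
Moment equilibrium about A: M_A = Σ(load moments about A) − R_B·L = 1517 − 83.14×13 = 436.2 kN·m.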